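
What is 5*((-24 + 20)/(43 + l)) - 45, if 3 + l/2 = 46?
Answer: -5825/129 ≈ -45.155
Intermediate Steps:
l = 86 (l = -6 + 2*46 = -6 + 92 = 86)
5*((-24 + 20)/(43 + l)) - 45 = 5*((-24 + 20)/(43 + 86)) - 45 = 5*(-4/129) - 45 = -20/129 - 45 = -5825/129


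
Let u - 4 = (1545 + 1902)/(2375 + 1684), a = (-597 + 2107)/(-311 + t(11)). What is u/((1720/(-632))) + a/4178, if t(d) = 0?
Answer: -112320198442/62996124235 ≈ -1.7830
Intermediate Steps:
a = -1510/311 (a = (-597 + 2107)/(-311 + 0) = 1510/(-311) = 1510*(-1/311) = -1510/311 ≈ -4.8553)
u = 2187/451 (u = 4 + (1545 + 1902)/(2375 + 1684) = 4 + 3447/4059 = 4 + 3447*(1/4059) = 4 + 383/451 = 2187/451 ≈ 4.8492)
u/((1720/(-632))) + a/4178 = 2187/(451*((1720/(-632)))) - 1510/311/4178 = 2187/(451*((1720*(-1/632)))) - 1510/311*1/4178 = 2187/(451*(-215/79)) - 755/649679 = (2187/451)*(-79/215) - 755/649679 = -172773/96965 - 755/649679 = -112320198442/62996124235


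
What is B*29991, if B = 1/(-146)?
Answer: -29991/146 ≈ -205.42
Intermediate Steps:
B = -1/146 ≈ -0.0068493
B*29991 = -1/146*29991 = -29991/146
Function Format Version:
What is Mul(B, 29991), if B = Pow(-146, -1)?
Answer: Rational(-29991, 146) ≈ -205.42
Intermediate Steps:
B = Rational(-1, 146) ≈ -0.0068493
Mul(B, 29991) = Mul(Rational(-1, 146), 29991) = Rational(-29991, 146)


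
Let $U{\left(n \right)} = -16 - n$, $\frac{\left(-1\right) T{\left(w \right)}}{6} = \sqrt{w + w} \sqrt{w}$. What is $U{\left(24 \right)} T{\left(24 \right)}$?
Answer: $5760 \sqrt{2} \approx 8145.9$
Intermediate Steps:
$T{\left(w \right)} = - 6 w \sqrt{2}$ ($T{\left(w \right)} = - 6 \sqrt{w + w} \sqrt{w} = - 6 \sqrt{2 w} \sqrt{w} = - 6 \sqrt{2} \sqrt{w} \sqrt{w} = - 6 w \sqrt{2}$)
$U{\left(24 \right)} T{\left(24 \right)} = \left(-16 - 24\right) \left(\left(-6\right) 24 \sqrt{2}\right) = \left(-16 - 24\right) \left(- 144 \sqrt{2}\right) = - 40 \left(- 144 \sqrt{2}\right) = 5760 \sqrt{2}$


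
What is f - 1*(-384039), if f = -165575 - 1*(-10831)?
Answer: 229295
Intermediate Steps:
f = -154744 (f = -165575 + 10831 = -154744)
f - 1*(-384039) = -154744 - 1*(-384039) = -154744 + 384039 = 229295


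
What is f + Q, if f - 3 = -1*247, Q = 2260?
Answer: 2016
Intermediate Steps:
f = -244 (f = 3 - 1*247 = 3 - 247 = -244)
f + Q = -244 + 2260 = 2016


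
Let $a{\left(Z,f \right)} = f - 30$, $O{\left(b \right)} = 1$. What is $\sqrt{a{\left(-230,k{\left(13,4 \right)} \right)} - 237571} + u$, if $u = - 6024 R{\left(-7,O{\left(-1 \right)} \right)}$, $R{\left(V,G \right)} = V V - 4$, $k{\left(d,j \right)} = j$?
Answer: $-271080 + i \sqrt{237597} \approx -2.7108 \cdot 10^{5} + 487.44 i$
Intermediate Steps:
$a{\left(Z,f \right)} = -30 + f$
$R{\left(V,G \right)} = -4 + V^{2}$ ($R{\left(V,G \right)} = V^{2} - 4 = -4 + V^{2}$)
$u = -271080$ ($u = - 6024 \left(-4 + \left(-7\right)^{2}\right) = - 6024 \left(-4 + 49\right) = \left(-6024\right) 45 = -271080$)
$\sqrt{a{\left(-230,k{\left(13,4 \right)} \right)} - 237571} + u = \sqrt{\left(-30 + 4\right) - 237571} - 271080 = \sqrt{-26 - 237571} - 271080 = \sqrt{-237597} - 271080 = i \sqrt{237597} - 271080 = -271080 + i \sqrt{237597}$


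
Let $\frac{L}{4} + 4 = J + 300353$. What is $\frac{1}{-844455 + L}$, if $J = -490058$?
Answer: $- \frac{1}{1603291} \approx -6.2372 \cdot 10^{-7}$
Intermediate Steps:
$L = -758836$ ($L = -16 + 4 \left(-490058 + 300353\right) = -16 + 4 \left(-189705\right) = -16 - 758820 = -758836$)
$\frac{1}{-844455 + L} = \frac{1}{-844455 - 758836} = \frac{1}{-1603291} = - \frac{1}{1603291}$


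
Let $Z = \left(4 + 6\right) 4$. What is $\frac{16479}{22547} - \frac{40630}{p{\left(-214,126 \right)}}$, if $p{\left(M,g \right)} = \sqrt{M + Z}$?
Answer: $\frac{16479}{22547} + \frac{20315 i \sqrt{174}}{87} \approx 0.73087 + 3080.2 i$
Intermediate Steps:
$Z = 40$ ($Z = 10 \cdot 4 = 40$)
$p{\left(M,g \right)} = \sqrt{40 + M}$ ($p{\left(M,g \right)} = \sqrt{M + 40} = \sqrt{40 + M}$)
$\frac{16479}{22547} - \frac{40630}{p{\left(-214,126 \right)}} = \frac{16479}{22547} - \frac{40630}{\sqrt{40 - 214}} = 16479 \cdot \frac{1}{22547} - \frac{40630}{\sqrt{-174}} = \frac{16479}{22547} - \frac{40630}{i \sqrt{174}} = \frac{16479}{22547} - 40630 \left(- \frac{i \sqrt{174}}{174}\right) = \frac{16479}{22547} + \frac{20315 i \sqrt{174}}{87}$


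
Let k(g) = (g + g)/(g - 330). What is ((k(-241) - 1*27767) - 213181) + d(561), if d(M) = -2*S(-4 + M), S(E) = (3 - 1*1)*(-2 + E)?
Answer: -138848446/571 ≈ -2.4317e+5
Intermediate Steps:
S(E) = -4 + 2*E (S(E) = (3 - 1)*(-2 + E) = 2*(-2 + E) = -4 + 2*E)
d(M) = 24 - 4*M (d(M) = -2*(-4 + 2*(-4 + M)) = -2*(-4 + (-8 + 2*M)) = -2*(-12 + 2*M) = 24 - 4*M)
k(g) = 2*g/(-330 + g) (k(g) = (2*g)/(-330 + g) = 2*g/(-330 + g))
((k(-241) - 1*27767) - 213181) + d(561) = ((2*(-241)/(-330 - 241) - 1*27767) - 213181) + (24 - 4*561) = ((2*(-241)/(-571) - 27767) - 213181) + (24 - 2244) = ((2*(-241)*(-1/571) - 27767) - 213181) - 2220 = ((482/571 - 27767) - 213181) - 2220 = (-15854475/571 - 213181) - 2220 = -137580826/571 - 2220 = -138848446/571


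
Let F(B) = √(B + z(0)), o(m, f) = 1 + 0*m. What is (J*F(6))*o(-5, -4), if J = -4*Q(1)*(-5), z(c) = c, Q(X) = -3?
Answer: -60*√6 ≈ -146.97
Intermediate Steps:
o(m, f) = 1 (o(m, f) = 1 + 0 = 1)
J = -60 (J = -4*(-3)*(-5) = 12*(-5) = -60)
F(B) = √B (F(B) = √(B + 0) = √B)
(J*F(6))*o(-5, -4) = -60*√6*1 = -60*√6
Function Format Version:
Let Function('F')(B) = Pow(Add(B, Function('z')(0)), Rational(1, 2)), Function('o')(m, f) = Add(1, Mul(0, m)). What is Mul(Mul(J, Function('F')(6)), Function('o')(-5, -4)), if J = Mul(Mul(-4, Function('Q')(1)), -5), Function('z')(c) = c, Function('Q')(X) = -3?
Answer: Mul(-60, Pow(6, Rational(1, 2))) ≈ -146.97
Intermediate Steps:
Function('o')(m, f) = 1 (Function('o')(m, f) = Add(1, 0) = 1)
J = -60 (J = Mul(Mul(-4, -3), -5) = Mul(12, -5) = -60)
Function('F')(B) = Pow(B, Rational(1, 2)) (Function('F')(B) = Pow(Add(B, 0), Rational(1, 2)) = Pow(B, Rational(1, 2)))
Mul(Mul(J, Function('F')(6)), Function('o')(-5, -4)) = Mul(Mul(-60, Pow(6, Rational(1, 2))), 1) = Mul(-60, Pow(6, Rational(1, 2)))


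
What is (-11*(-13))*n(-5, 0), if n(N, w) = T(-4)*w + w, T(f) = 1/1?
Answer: 0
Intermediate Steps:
T(f) = 1
n(N, w) = 2*w (n(N, w) = 1*w + w = w + w = 2*w)
(-11*(-13))*n(-5, 0) = (-11*(-13))*(2*0) = 143*0 = 0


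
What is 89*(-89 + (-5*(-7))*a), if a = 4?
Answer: 4539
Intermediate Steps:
89*(-89 + (-5*(-7))*a) = 89*(-89 - 5*(-7)*4) = 89*(-89 + 35*4) = 89*(-89 + 140) = 89*51 = 4539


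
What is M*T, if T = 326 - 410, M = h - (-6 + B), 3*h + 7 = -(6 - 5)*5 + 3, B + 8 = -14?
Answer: -2100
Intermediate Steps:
B = -22 (B = -8 - 14 = -22)
h = -3 (h = -7/3 + (-(6 - 5)*5 + 3)/3 = -7/3 + (-1*1*5 + 3)/3 = -7/3 + (-1*5 + 3)/3 = -7/3 + (-5 + 3)/3 = -7/3 + (⅓)*(-2) = -7/3 - ⅔ = -3)
M = 25 (M = -3 - (-6 - 22) = -3 - 1*(-28) = -3 + 28 = 25)
T = -84
M*T = 25*(-84) = -2100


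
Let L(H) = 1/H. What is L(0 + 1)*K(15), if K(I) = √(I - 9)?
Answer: √6 ≈ 2.4495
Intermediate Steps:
K(I) = √(-9 + I)
L(0 + 1)*K(15) = √(-9 + 15)/(0 + 1) = √6/1 = 1*√6 = √6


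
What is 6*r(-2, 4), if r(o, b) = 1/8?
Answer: 3/4 ≈ 0.75000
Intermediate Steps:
r(o, b) = 1/8
6*r(-2, 4) = 6*(1/8) = 3/4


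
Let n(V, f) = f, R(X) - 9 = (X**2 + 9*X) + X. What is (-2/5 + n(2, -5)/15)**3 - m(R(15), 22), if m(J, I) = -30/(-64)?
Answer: -93217/108000 ≈ -0.86312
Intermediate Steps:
R(X) = 9 + X**2 + 10*X (R(X) = 9 + ((X**2 + 9*X) + X) = 9 + (X**2 + 10*X) = 9 + X**2 + 10*X)
m(J, I) = 15/32 (m(J, I) = -30*(-1/64) = 15/32)
(-2/5 + n(2, -5)/15)**3 - m(R(15), 22) = (-2/5 - 5/15)**3 - 1*15/32 = (-2*1/5 - 5*1/15)**3 - 15/32 = (-2/5 - 1/3)**3 - 15/32 = (-11/15)**3 - 15/32 = -1331/3375 - 15/32 = -93217/108000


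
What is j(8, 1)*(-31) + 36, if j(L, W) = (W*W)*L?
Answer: -212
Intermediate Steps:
j(L, W) = L*W**2 (j(L, W) = W**2*L = L*W**2)
j(8, 1)*(-31) + 36 = (8*1**2)*(-31) + 36 = (8*1)*(-31) + 36 = 8*(-31) + 36 = -248 + 36 = -212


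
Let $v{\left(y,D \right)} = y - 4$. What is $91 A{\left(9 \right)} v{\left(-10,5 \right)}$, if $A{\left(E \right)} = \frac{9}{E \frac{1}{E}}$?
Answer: $-11466$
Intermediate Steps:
$v{\left(y,D \right)} = -4 + y$ ($v{\left(y,D \right)} = y - 4 = -4 + y$)
$A{\left(E \right)} = 9$ ($A{\left(E \right)} = \frac{9}{1} = 9 \cdot 1 = 9$)
$91 A{\left(9 \right)} v{\left(-10,5 \right)} = 91 \cdot 9 \left(-4 - 10\right) = 819 \left(-14\right) = -11466$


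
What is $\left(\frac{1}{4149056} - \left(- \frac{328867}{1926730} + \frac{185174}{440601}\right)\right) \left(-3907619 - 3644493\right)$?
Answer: $\frac{207472092601828954683733}{110069161060562340} \approx 1.8849 \cdot 10^{6}$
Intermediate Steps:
$\left(\frac{1}{4149056} - \left(- \frac{328867}{1926730} + \frac{185174}{440601}\right)\right) \left(-3907619 - 3644493\right) = \left(\frac{1}{4149056} - \frac{211881171953}{848919164730}\right) \left(-7552112\right) = \left(- \frac{439552999429730819}{1761106576968997440}\right) \left(-7552112\right) = \frac{207472092601828954683733}{110069161060562340}$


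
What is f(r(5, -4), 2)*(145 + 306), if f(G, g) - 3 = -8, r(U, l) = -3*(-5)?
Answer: -2255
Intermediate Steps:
r(U, l) = 15
f(G, g) = -5 (f(G, g) = 3 - 8 = -5)
f(r(5, -4), 2)*(145 + 306) = -5*(145 + 306) = -5*451 = -2255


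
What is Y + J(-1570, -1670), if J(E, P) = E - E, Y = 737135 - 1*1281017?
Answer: -543882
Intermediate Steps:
Y = -543882 (Y = 737135 - 1281017 = -543882)
J(E, P) = 0
Y + J(-1570, -1670) = -543882 + 0 = -543882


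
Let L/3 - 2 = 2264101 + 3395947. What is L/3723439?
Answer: 16980150/3723439 ≈ 4.5603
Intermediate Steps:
L = 16980150 (L = 6 + 3*(2264101 + 3395947) = 6 + 3*5660048 = 6 + 16980144 = 16980150)
L/3723439 = 16980150/3723439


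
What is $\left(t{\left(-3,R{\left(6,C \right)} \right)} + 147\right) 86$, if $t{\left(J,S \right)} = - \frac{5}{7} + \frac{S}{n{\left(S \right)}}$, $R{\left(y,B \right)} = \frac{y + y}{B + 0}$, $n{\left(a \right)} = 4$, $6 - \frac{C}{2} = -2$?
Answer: $\frac{705415}{56} \approx 12597.0$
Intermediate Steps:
$C = 16$ ($C = 12 - -4 = 12 + 4 = 16$)
$R{\left(y,B \right)} = \frac{2 y}{B}$
$t{\left(J,S \right)} = - \frac{5}{7} + \frac{S}{4}$
$\left(t{\left(-3,R{\left(6,C \right)} \right)} + 147\right) 86 = \left(\left(- \frac{5}{7} + \frac{2 \cdot 6 \cdot \frac{1}{16}}{4}\right) + 147\right) 86 = \left(\left(- \frac{5}{7} + \frac{1}{4} \cdot \frac{3}{4}\right) + 147\right) 86 = \left(\left(- \frac{5}{7} + \frac{3}{16}\right) + 147\right) 86 = \left(- \frac{59}{112} + 147\right) 86 = \frac{16405}{112} \cdot 86 = \frac{705415}{56}$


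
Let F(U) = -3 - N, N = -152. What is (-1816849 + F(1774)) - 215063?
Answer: -2031763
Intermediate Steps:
F(U) = 149 (F(U) = -3 - 1*(-152) = -3 + 152 = 149)
(-1816849 + F(1774)) - 215063 = (-1816849 + 149) - 215063 = -1816700 - 215063 = -2031763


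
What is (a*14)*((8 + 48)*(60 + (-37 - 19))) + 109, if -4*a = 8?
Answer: -6163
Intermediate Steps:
a = -2 (a = -¼*8 = -2)
(a*14)*((8 + 48)*(60 + (-37 - 19))) + 109 = (-2*14)*((8 + 48)*(60 + (-37 - 19))) + 109 = -1568*(60 - 56) + 109 = -1568*4 + 109 = -28*224 + 109 = -6272 + 109 = -6163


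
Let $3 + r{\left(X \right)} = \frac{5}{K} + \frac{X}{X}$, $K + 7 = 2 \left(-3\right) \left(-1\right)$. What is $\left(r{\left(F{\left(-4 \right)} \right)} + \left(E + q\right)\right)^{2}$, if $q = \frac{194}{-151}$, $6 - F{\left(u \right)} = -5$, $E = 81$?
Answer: $\frac{120560400}{22801} \approx 5287.5$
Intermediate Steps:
$K = -1$ ($K = -7 + 2 \left(-3\right) \left(-1\right) = -7 - -6 = -7 + 6 = -1$)
$F{\left(u \right)} = 11$ ($F{\left(u \right)} = 6 - -5 = 6 + 5 = 11$)
$q = - \frac{194}{151}$ ($q = 194 \left(- \frac{1}{151}\right) = - \frac{194}{151} \approx -1.2848$)
$r{\left(X \right)} = -7$ ($r{\left(X \right)} = -3 + \left(\frac{5}{-1} + \frac{X}{X}\right) = -3 + \left(5 \left(-1\right) + 1\right) = -3 + \left(-5 + 1\right) = -3 - 4 = -7$)
$\left(r{\left(F{\left(-4 \right)} \right)} + \left(E + q\right)\right)^{2} = \left(-7 + \left(81 - \frac{194}{151}\right)\right)^{2} = \left(-7 + \frac{12037}{151}\right)^{2} = \left(\frac{10980}{151}\right)^{2} = \frac{120560400}{22801}$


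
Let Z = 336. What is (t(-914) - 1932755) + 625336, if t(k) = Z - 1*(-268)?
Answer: -1306815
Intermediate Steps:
t(k) = 604 (t(k) = 336 - 1*(-268) = 336 + 268 = 604)
(t(-914) - 1932755) + 625336 = (604 - 1932755) + 625336 = -1932151 + 625336 = -1306815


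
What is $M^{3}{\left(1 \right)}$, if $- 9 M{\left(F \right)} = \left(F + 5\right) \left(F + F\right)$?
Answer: $- \frac{64}{27} \approx -2.3704$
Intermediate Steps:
$M{\left(F \right)} = - \frac{2 F \left(5 + F\right)}{9}$ ($M{\left(F \right)} = - \frac{\left(F + 5\right) \left(F + F\right)}{9} = - \frac{\left(5 + F\right) 2 F}{9} = - \frac{2 F \left(5 + F\right)}{9}$)
$M^{3}{\left(1 \right)} = \left(\left(- \frac{2}{9}\right) 1 \left(5 + 1\right)\right)^{3} = \left(\left(- \frac{2}{9}\right) 1 \cdot 6\right)^{3} = \left(- \frac{4}{3}\right)^{3} = - \frac{64}{27}$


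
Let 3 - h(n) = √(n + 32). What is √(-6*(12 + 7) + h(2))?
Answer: √(-111 - √34) ≈ 10.809*I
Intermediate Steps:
h(n) = 3 - √(32 + n) (h(n) = 3 - √(n + 32) = 3 - √(32 + n))
√(-6*(12 + 7) + h(2)) = √(-6*(12 + 7) + (3 - √(32 + 2))) = √(-6*19 + (3 - √34)) = √(-114 + (3 - √34)) = √(-111 - √34)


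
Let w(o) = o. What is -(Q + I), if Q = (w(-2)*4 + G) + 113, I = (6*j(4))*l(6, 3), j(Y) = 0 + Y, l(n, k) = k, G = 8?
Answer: -185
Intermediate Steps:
j(Y) = Y
I = 72 (I = (6*4)*3 = 24*3 = 72)
Q = 113 (Q = (-2*4 + 8) + 113 = (-8 + 8) + 113 = 0 + 113 = 113)
-(Q + I) = -(113 + 72) = -1*185 = -185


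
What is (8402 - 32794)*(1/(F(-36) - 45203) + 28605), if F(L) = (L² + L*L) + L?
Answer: -29756226050128/42647 ≈ -6.9773e+8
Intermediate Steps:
F(L) = L + 2*L² (F(L) = (L² + L²) + L = 2*L² + L = L + 2*L²)
(8402 - 32794)*(1/(F(-36) - 45203) + 28605) = (8402 - 32794)*(1/(-36*(1 + 2*(-36)) - 45203) + 28605) = -24392*(1/(-36*(1 - 72) - 45203) + 28605) = -24392*(1/(-36*(-71) - 45203) + 28605) = -24392*(1/(2556 - 45203) + 28605) = -24392*(1/(-42647) + 28605) = -24392*(-1/42647 + 28605) = -24392*1219917434/42647 = -29756226050128/42647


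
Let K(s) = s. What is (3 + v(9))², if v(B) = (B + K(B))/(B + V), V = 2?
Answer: 2601/121 ≈ 21.496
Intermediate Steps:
v(B) = 2*B/(2 + B) (v(B) = (B + B)/(B + 2) = (2*B)/(2 + B) = 2*B/(2 + B))
(3 + v(9))² = (3 + 2*9/(2 + 9))² = (3 + 2*9/11)² = (3 + 2*9*(1/11))² = (3 + 18/11)² = (51/11)² = 2601/121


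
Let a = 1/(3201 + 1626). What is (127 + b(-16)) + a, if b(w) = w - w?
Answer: 613030/4827 ≈ 127.00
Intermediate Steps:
a = 1/4827 ≈ 0.00020717
b(w) = 0
(127 + b(-16)) + a = (127 + 0) + 1/4827 = 127 + 1/4827 = 613030/4827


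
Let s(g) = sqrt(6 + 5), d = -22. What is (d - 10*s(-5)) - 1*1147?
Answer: -1169 - 10*sqrt(11) ≈ -1202.2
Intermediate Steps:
s(g) = sqrt(11)
(d - 10*s(-5)) - 1*1147 = (-22 - 10*sqrt(11)) - 1*1147 = (-22 - 10*sqrt(11)) - 1147 = -1169 - 10*sqrt(11)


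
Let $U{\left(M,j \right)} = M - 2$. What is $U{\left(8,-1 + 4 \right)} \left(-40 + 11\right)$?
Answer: $-174$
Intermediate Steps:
$U{\left(M,j \right)} = -2 + M$
$U{\left(8,-1 + 4 \right)} \left(-40 + 11\right) = \left(-2 + 8\right) \left(-40 + 11\right) = 6 \left(-29\right) = -174$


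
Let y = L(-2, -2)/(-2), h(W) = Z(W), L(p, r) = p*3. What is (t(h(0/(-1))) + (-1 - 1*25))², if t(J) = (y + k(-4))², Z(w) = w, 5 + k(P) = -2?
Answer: 100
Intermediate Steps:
L(p, r) = 3*p
k(P) = -7 (k(P) = -5 - 2 = -7)
h(W) = W
y = 3 (y = (3*(-2))/(-2) = -6*(-½) = 3)
t(J) = 16 (t(J) = (3 - 7)² = (-4)² = 16)
(t(h(0/(-1))) + (-1 - 1*25))² = (16 + (-1 - 1*25))² = (16 + (-1 - 25))² = (16 - 26)² = (-10)² = 100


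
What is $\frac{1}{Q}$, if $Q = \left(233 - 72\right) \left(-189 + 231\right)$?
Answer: $\frac{1}{6762} \approx 0.00014789$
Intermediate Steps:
$Q = 6762$ ($Q = 161 \cdot 42 = 6762$)
$\frac{1}{Q} = \frac{1}{6762}$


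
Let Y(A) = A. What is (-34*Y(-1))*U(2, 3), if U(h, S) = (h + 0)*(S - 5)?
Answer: -136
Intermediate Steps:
U(h, S) = h*(-5 + S)
(-34*Y(-1))*U(2, 3) = (-34*(-1))*(2*(-5 + 3)) = 34*(2*(-2)) = 34*(-4) = -136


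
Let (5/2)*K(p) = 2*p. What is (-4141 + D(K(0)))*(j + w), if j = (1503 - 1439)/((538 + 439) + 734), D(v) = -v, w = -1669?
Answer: 11825018895/1711 ≈ 6.9112e+6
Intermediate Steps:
K(p) = 4*p/5 (K(p) = 2*(2*p)/5 = 4*p/5)
j = 64/1711 (j = 64/(977 + 734) = 64/1711 ≈ 0.037405)
(-4141 + D(K(0)))*(j + w) = (-4141 - 4*0/5)*(64/1711 - 1669) = (-4141 - 1*0)*(-2855595/1711) = (-4141 + 0)*(-2855595/1711) = -4141*(-2855595/1711) = 11825018895/1711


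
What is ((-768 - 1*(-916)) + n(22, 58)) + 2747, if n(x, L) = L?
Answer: 2953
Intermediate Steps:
((-768 - 1*(-916)) + n(22, 58)) + 2747 = ((-768 - 1*(-916)) + 58) + 2747 = ((-768 + 916) + 58) + 2747 = (148 + 58) + 2747 = 206 + 2747 = 2953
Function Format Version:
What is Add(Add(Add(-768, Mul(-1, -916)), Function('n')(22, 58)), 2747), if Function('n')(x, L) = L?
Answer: 2953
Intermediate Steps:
Add(Add(Add(-768, Mul(-1, -916)), Function('n')(22, 58)), 2747) = Add(Add(Add(-768, Mul(-1, -916)), 58), 2747) = Add(Add(Add(-768, 916), 58), 2747) = Add(Add(148, 58), 2747) = Add(206, 2747) = 2953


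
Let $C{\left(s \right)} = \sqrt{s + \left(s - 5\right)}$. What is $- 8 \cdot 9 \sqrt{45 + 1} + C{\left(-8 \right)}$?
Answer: $- 72 \sqrt{46} + i \sqrt{21} \approx -488.33 + 4.5826 i$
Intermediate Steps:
$C{\left(s \right)} = \sqrt{-5 + 2 s}$ ($C{\left(s \right)} = \sqrt{s + \left(-5 + s\right)} = \sqrt{-5 + 2 s}$)
$- 8 \cdot 9 \sqrt{45 + 1} + C{\left(-8 \right)} = - 8 \cdot 9 \sqrt{45 + 1} + \sqrt{-5 + 2 \left(-8\right)} = \left(-1\right) 72 \sqrt{46} + \sqrt{-5 - 16} = - 72 \sqrt{46} + \sqrt{-21} = - 72 \sqrt{46} + i \sqrt{21}$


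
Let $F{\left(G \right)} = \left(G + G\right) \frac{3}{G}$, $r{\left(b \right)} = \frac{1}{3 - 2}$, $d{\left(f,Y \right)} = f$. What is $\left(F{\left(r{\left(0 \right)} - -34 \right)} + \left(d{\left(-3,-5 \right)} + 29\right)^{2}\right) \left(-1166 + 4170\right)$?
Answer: $2048728$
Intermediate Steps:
$r{\left(b \right)} = 1$ ($r{\left(b \right)} = 1^{-1} = 1$)
$F{\left(G \right)} = 6$ ($F{\left(G \right)} = 2 G \frac{3}{G} = 6$)
$\left(F{\left(r{\left(0 \right)} - -34 \right)} + \left(d{\left(-3,-5 \right)} + 29\right)^{2}\right) \left(-1166 + 4170\right) = \left(6 + \left(-3 + 29\right)^{2}\right) \left(-1166 + 4170\right) = \left(6 + 26^{2}\right) 3004 = \left(6 + 676\right) 3004 = 682 \cdot 3004 = 2048728$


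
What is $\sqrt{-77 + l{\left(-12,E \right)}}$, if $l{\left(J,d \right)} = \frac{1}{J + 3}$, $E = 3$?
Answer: $\frac{i \sqrt{694}}{3} \approx 8.7813 i$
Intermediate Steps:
$l{\left(J,d \right)} = \frac{1}{3 + J}$
$\sqrt{-77 + l{\left(-12,E \right)}} = \sqrt{-77 + \frac{1}{3 - 12}} = \sqrt{-77 + \frac{1}{-9}} = \sqrt{-77 - \frac{1}{9}} = \sqrt{- \frac{694}{9}} = \frac{i \sqrt{694}}{3}$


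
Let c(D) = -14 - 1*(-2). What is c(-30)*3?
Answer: -36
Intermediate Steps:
c(D) = -12 (c(D) = -14 + 2 = -12)
c(-30)*3 = -12*3 = -36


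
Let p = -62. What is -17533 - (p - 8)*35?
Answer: -15083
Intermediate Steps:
-17533 - (p - 8)*35 = -17533 - (-62 - 8)*35 = -17533 - (-70)*35 = -17533 - 1*(-2450) = -17533 + 2450 = -15083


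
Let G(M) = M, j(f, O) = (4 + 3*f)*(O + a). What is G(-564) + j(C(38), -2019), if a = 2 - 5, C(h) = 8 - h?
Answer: 173328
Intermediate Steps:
a = -3
j(f, O) = (-3 + O)*(4 + 3*f) (j(f, O) = (4 + 3*f)*(O - 3) = (4 + 3*f)*(-3 + O) = (-3 + O)*(4 + 3*f))
G(-564) + j(C(38), -2019) = -564 + (-12 - 9*(8 - 1*38) + 4*(-2019) + 3*(-2019)*(8 - 1*38)) = -564 + (-12 - 9*(8 - 38) - 8076 + 3*(-2019)*(8 - 38)) = -564 + (-12 - 9*(-30) - 8076 + 3*(-2019)*(-30)) = -564 + (-12 + 270 - 8076 + 181710) = -564 + 173892 = 173328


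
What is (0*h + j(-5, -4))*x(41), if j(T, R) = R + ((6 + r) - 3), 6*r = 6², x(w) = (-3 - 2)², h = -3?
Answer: 125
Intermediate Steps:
x(w) = 25 (x(w) = (-5)² = 25)
r = 6 (r = (⅙)*6² = (⅙)*36 = 6)
j(T, R) = 9 + R (j(T, R) = R + ((6 + 6) - 3) = R + (12 - 3) = R + 9 = 9 + R)
(0*h + j(-5, -4))*x(41) = (0*(-3) + (9 - 4))*25 = (0 + 5)*25 = 5*25 = 125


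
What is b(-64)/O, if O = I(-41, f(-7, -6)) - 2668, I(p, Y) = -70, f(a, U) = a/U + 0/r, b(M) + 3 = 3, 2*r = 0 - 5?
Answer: 0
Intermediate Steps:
r = -5/2 (r = (0 - 5)/2 = (½)*(-5) = -5/2 ≈ -2.5000)
b(M) = 0 (b(M) = -3 + 3 = 0)
f(a, U) = a/U (f(a, U) = a/U + 0/(-5/2) = a/U + 0*(-⅖) = a/U + 0 = a/U)
O = -2738 (O = -70 - 2668 = -2738)
b(-64)/O = 0/(-2738) = 0*(-1/2738) = 0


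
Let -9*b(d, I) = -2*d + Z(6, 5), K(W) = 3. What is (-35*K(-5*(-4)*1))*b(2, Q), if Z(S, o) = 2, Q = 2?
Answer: -70/3 ≈ -23.333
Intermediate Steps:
b(d, I) = -2/9 + 2*d/9 (b(d, I) = -(-2*d + 2)/9 = -(2 - 2*d)/9 = -2/9 + 2*d/9)
(-35*K(-5*(-4)*1))*b(2, Q) = (-35*3)*(-2/9 + (2/9)*2) = -105*(-2/9 + 4/9) = -105*2/9 = -70/3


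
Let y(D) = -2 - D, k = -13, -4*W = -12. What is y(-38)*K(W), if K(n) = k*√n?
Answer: -468*√3 ≈ -810.60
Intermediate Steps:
W = 3 (W = -¼*(-12) = 3)
K(n) = -13*√n
y(-38)*K(W) = (-2 - 1*(-38))*(-13*√3) = (-2 + 38)*(-13*√3) = 36*(-13*√3) = -468*√3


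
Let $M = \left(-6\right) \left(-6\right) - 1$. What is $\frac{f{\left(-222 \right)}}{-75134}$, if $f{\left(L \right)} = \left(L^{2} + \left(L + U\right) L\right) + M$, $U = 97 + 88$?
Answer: $- \frac{57533}{75134} \approx -0.76574$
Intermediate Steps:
$U = 185$
$M = 35$ ($M = 36 - 1 = 35$)
$f{\left(L \right)} = 35 + L^{2} + L \left(185 + L\right)$ ($f{\left(L \right)} = \left(L^{2} + \left(L + 185\right) L\right) + 35 = \left(L^{2} + \left(185 + L\right) L\right) + 35 = \left(L^{2} + L \left(185 + L\right)\right) + 35 = 35 + L^{2} + L \left(185 + L\right)$)
$\frac{f{\left(-222 \right)}}{-75134} = \frac{35 + 2 \left(-222\right)^{2} + 185 \left(-222\right)}{-75134} = \left(35 + 2 \cdot 49284 - 41070\right) \left(- \frac{1}{75134}\right) = \left(35 + 98568 - 41070\right) \left(- \frac{1}{75134}\right) = 57533 \left(- \frac{1}{75134}\right) = - \frac{57533}{75134}$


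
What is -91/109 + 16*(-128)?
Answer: -223323/109 ≈ -2048.8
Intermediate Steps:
-91/109 + 16*(-128) = -91*1/109 - 2048 = -91/109 - 2048 = -223323/109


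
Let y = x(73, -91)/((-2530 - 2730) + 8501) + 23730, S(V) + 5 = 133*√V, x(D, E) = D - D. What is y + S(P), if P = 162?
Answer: 23725 + 1197*√2 ≈ 25418.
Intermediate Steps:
x(D, E) = 0
S(V) = -5 + 133*√V
y = 23730 (y = 0/((-2530 - 2730) + 8501) + 23730 = 0/(-5260 + 8501) + 23730 = 0/3241 + 23730 = 0*(1/3241) + 23730 = 0 + 23730 = 23730)
y + S(P) = 23730 + (-5 + 133*√162) = 23730 + (-5 + 133*(9*√2)) = 23730 + (-5 + 1197*√2) = 23725 + 1197*√2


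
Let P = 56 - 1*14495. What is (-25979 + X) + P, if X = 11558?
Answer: -28860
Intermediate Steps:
P = -14439 (P = 56 - 14495 = -14439)
(-25979 + X) + P = (-25979 + 11558) - 14439 = -14421 - 14439 = -28860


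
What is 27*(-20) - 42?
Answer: -582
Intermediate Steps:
27*(-20) - 42 = -540 - 42 = -582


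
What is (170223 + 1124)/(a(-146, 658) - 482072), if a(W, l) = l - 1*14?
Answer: -171347/481428 ≈ -0.35591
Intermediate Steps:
a(W, l) = -14 + l (a(W, l) = l - 14 = -14 + l)
(170223 + 1124)/(a(-146, 658) - 482072) = (170223 + 1124)/((-14 + 658) - 482072) = 171347/(644 - 482072) = 171347/(-481428) = 171347*(-1/481428) = -171347/481428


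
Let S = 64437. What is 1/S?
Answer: 1/64437 ≈ 1.5519e-5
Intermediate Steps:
1/S = 1/64437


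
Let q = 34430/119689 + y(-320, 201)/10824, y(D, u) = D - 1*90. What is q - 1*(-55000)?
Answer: 868946086315/15798948 ≈ 55000.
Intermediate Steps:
y(D, u) = -90 + D (y(D, u) = D - 90 = -90 + D)
q = 3946315/15798948 (q = 34430/119689 + (-90 - 320)/10824 = 34430*(1/119689) - 410*1/10824 = 34430/119689 - 5/132 = 3946315/15798948 ≈ 0.24978)
q - 1*(-55000) = 3946315/15798948 - 1*(-55000) = 3946315/15798948 + 55000 = 868946086315/15798948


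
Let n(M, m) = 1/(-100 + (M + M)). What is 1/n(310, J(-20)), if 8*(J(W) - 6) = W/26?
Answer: 520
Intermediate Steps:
J(W) = 6 + W/208 (J(W) = 6 + (W/26)/8 = 6 + W/208)
n(M, m) = 1/(-100 + 2*M)
1/n(310, J(-20)) = 1/(1/(2*(-50 + 310))) = 1/((½)/260) = 1/((½)*(1/260)) = 1/(1/520) = 520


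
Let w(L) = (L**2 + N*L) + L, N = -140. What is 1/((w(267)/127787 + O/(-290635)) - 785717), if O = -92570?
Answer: -7427874949/5836203268906563 ≈ -1.2727e-6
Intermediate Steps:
w(L) = L**2 - 139*L (w(L) = (L**2 - 140*L) + L = L**2 - 139*L)
1/((w(267)/127787 + O/(-290635)) - 785717) = 1/(((267*(-139 + 267))/127787 - 92570/(-290635)) - 785717) = 1/(((267*128)*(1/127787) - 92570*(-1/290635)) - 785717) = 1/((34176*(1/127787) + 18514/58127) - 785717) = 1/((34176/127787 + 18514/58127) - 785717) = 1/(4352396870/7427874949 - 785717) = 1/(-5836203268906563/7427874949) = -7427874949/5836203268906563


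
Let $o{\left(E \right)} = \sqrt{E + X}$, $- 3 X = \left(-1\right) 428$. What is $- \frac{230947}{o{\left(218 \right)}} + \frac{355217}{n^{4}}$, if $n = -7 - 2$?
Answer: $\frac{355217}{6561} - \frac{230947 \sqrt{3246}}{1082} \approx -12107.0$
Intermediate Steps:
$X = \frac{428}{3}$ ($X = - \frac{\left(-1\right) 428}{3} = \left(- \frac{1}{3}\right) \left(-428\right) = \frac{428}{3} \approx 142.67$)
$n = -9$ ($n = -7 - 2 = -9$)
$o{\left(E \right)} = \sqrt{\frac{428}{3} + E}$ ($o{\left(E \right)} = \sqrt{E + \frac{428}{3}} = \sqrt{\frac{428}{3} + E}$)
$- \frac{230947}{o{\left(218 \right)}} + \frac{355217}{n^{4}} = - \frac{230947}{\frac{1}{3} \sqrt{1284 + 9 \cdot 218}} + \frac{355217}{\left(-9\right)^{4}} = - \frac{230947}{\frac{1}{3} \sqrt{1284 + 1962}} + \frac{355217}{6561} = - \frac{230947}{\frac{1}{3} \sqrt{3246}} + 355217 \cdot \frac{1}{6561} = - 230947 \frac{\sqrt{3246}}{1082} + \frac{355217}{6561} = - \frac{230947 \sqrt{3246}}{1082} + \frac{355217}{6561} = \frac{355217}{6561} - \frac{230947 \sqrt{3246}}{1082}$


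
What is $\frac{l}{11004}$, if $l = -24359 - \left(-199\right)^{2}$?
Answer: $- \frac{5330}{917} \approx -5.8124$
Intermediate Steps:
$l = -63960$ ($l = -24359 - 39601 = -63960$)
$\frac{l}{11004} = - \frac{63960}{11004} = \left(-63960\right) \frac{1}{11004} = - \frac{5330}{917}$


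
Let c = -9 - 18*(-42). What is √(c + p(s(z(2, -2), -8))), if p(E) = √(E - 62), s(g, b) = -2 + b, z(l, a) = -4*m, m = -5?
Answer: √(747 + 6*I*√2) ≈ 27.332 + 0.1552*I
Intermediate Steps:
z(l, a) = 20 (z(l, a) = -4*(-5) = 20)
p(E) = √(-62 + E)
c = 747 (c = -9 + 756 = 747)
√(c + p(s(z(2, -2), -8))) = √(747 + √(-62 + (-2 - 8))) = √(747 + √(-62 - 10)) = √(747 + √(-72)) = √(747 + 6*I*√2)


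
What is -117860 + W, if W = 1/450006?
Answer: -53037707159/450006 ≈ -1.1786e+5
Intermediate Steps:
W = 1/450006 ≈ 2.2222e-6
-117860 + W = -117860 + 1/450006 = -53037707159/450006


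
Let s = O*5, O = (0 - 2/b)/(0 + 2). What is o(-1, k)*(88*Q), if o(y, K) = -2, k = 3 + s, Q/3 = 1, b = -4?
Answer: -528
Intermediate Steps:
Q = 3 (Q = 3*1 = 3)
O = ¼ (O = (0 - 2/(-4))/(0 + 2) = (0 - 2*(-¼))/2 = (0 + ½)*(½) = (½)*(½) = ¼ ≈ 0.25000)
s = 5/4 (s = (¼)*5 = 5/4 ≈ 1.2500)
k = 17/4 (k = 3 + 5/4 = 17/4 ≈ 4.2500)
o(-1, k)*(88*Q) = -176*3 = -2*264 = -528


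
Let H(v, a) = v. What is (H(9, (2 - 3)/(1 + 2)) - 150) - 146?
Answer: -287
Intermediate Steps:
(H(9, (2 - 3)/(1 + 2)) - 150) - 146 = (9 - 150) - 146 = -141 - 146 = -287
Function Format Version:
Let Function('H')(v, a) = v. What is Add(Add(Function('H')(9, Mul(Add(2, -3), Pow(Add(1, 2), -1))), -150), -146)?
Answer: -287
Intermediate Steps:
Add(Add(Function('H')(9, Mul(Add(2, -3), Pow(Add(1, 2), -1))), -150), -146) = Add(Add(9, -150), -146) = Add(-141, -146) = -287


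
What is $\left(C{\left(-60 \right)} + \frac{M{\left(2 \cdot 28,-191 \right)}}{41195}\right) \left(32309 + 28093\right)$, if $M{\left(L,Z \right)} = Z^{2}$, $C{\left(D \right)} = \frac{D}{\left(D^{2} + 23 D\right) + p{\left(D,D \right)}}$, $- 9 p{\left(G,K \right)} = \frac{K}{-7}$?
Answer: $\frac{497745368889}{9598435} \approx 51857.0$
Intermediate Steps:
$p{\left(G,K \right)} = \frac{K}{63}$ ($p{\left(G,K \right)} = - \frac{K \frac{1}{-7}}{9} = - \frac{K \left(- \frac{1}{7}\right)}{9} = - \frac{\left(- \frac{1}{7}\right) K}{9} = \frac{K}{63}$)
$C{\left(D \right)} = \frac{D}{D^{2} + \frac{1450 D}{63}}$ ($C{\left(D \right)} = \frac{D}{\left(D^{2} + 23 D\right) + \frac{D}{63}} = \frac{D}{D^{2} + \frac{1450 D}{63}}$)
$\left(C{\left(-60 \right)} + \frac{M{\left(2 \cdot 28,-191 \right)}}{41195}\right) \left(32309 + 28093\right) = \left(\frac{63}{1450 + 63 \left(-60\right)} + \frac{\left(-191\right)^{2}}{41195}\right) \left(32309 + 28093\right) = \left(\frac{63}{1450 - 3780} + 36481 \cdot \frac{1}{41195}\right) 60402 = \left(\frac{63}{-2330} + \frac{36481}{41195}\right) 60402 = \left(63 \left(- \frac{1}{2330}\right) + \frac{36481}{41195}\right) 60402 = \left(- \frac{63}{2330} + \frac{36481}{41195}\right) 60402 = \frac{16481089}{19196870} \cdot 60402 = \frac{497745368889}{9598435}$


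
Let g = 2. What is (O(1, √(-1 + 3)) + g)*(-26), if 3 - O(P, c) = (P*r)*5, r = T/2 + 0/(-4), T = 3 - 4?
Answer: -195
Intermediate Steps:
T = -1
r = -½ (r = -1/2 + 0/(-4) = -1*½ + 0*(-¼) = -½ + 0 = -½ ≈ -0.50000)
O(P, c) = 3 + 5*P/2 (O(P, c) = 3 - P*(-½)*5 = 3 - (-P/2)*5 = 3 - (-5)*P/2 = 3 + 5*P/2)
(O(1, √(-1 + 3)) + g)*(-26) = ((3 + (5/2)*1) + 2)*(-26) = ((3 + 5/2) + 2)*(-26) = (11/2 + 2)*(-26) = (15/2)*(-26) = -195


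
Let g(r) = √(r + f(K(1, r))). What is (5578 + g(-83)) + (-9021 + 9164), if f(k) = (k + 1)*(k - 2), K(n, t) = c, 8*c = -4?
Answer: 5721 + I*√337/2 ≈ 5721.0 + 9.1788*I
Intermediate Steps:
c = -½ (c = (⅛)*(-4) = -½ ≈ -0.50000)
K(n, t) = -½
f(k) = (1 + k)*(-2 + k)
g(r) = √(-5/4 + r) (g(r) = √(r + (-2 + (-½)² - 1*(-½))) = √(r + (-2 + ¼ + ½)) = √(r - 5/4) = √(-5/4 + r))
(5578 + g(-83)) + (-9021 + 9164) = (5578 + √(-5 + 4*(-83))/2) + (-9021 + 9164) = (5578 + √(-5 - 332)/2) + 143 = (5578 + √(-337)/2) + 143 = (5578 + (I*√337)/2) + 143 = (5578 + I*√337/2) + 143 = 5721 + I*√337/2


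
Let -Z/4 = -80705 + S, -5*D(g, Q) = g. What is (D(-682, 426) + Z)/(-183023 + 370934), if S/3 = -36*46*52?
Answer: 6781502/939555 ≈ 7.2178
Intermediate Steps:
D(g, Q) = -g/5
S = -258336 (S = 3*(-36*46*52) = 3*(-1656*52) = 3*(-86112) = -258336)
Z = 1356164 (Z = -4*(-80705 - 258336) = -4*(-339041) = 1356164)
(D(-682, 426) + Z)/(-183023 + 370934) = (-1/5*(-682) + 1356164)/(-183023 + 370934) = (682/5 + 1356164)/187911 = (6781502/5)*(1/187911) = 6781502/939555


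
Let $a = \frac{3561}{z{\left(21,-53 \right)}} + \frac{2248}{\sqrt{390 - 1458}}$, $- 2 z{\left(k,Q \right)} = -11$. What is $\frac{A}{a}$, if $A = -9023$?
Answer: $- \frac{94368462111}{6847939262} - \frac{306791023 i \sqrt{267}}{3423969631} \approx -13.781 - 1.4641 i$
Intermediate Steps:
$z{\left(k,Q \right)} = \frac{11}{2}$ ($z{\left(k,Q \right)} = \left(- \frac{1}{2}\right) \left(-11\right) = \frac{11}{2}$)
$a = \frac{7122}{11} - \frac{1124 i \sqrt{267}}{267}$ ($a = \frac{3561}{\frac{11}{2}} + \frac{2248}{\sqrt{390 - 1458}} = 3561 \cdot \frac{2}{11} + \frac{2248}{\sqrt{-1068}} = \frac{7122}{11} + \frac{2248}{2 i \sqrt{267}} = \frac{7122}{11} + 2248 \left(- \frac{i \sqrt{267}}{534}\right) = \frac{7122}{11} - \frac{1124 i \sqrt{267}}{267} \approx 647.45 - 68.788 i$)
$\frac{A}{a} = - \frac{9023}{\frac{7122}{11} - \frac{1124 i \sqrt{267}}{267}}$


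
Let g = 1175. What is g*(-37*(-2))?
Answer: 86950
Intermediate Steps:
g*(-37*(-2)) = 1175*(-37*(-2)) = 1175*74 = 86950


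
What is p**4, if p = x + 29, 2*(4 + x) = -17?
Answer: 1185921/16 ≈ 74120.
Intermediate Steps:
x = -25/2 (x = -4 + (1/2)*(-17) = -4 - 17/2 = -25/2 ≈ -12.500)
p = 33/2 (p = -25/2 + 29 = 33/2 ≈ 16.500)
p**4 = (33/2)**4 = 1185921/16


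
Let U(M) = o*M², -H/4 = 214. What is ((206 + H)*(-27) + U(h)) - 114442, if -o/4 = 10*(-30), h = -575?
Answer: 396653108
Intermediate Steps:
H = -856 (H = -4*214 = -856)
o = 1200 (o = -40*(-30) = -4*(-300) = 1200)
U(M) = 1200*M²
((206 + H)*(-27) + U(h)) - 114442 = ((206 - 856)*(-27) + 1200*(-575)²) - 114442 = (-650*(-27) + 1200*330625) - 114442 = (17550 + 396750000) - 114442 = 396767550 - 114442 = 396653108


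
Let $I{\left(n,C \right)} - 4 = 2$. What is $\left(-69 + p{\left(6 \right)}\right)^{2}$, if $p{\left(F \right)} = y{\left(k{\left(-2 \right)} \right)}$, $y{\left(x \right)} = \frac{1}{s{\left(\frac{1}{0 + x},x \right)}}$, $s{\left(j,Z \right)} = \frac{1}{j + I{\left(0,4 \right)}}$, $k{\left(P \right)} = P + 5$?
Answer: $\frac{35344}{9} \approx 3927.1$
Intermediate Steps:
$I{\left(n,C \right)} = 6$ ($I{\left(n,C \right)} = 4 + 2 = 6$)
$k{\left(P \right)} = 5 + P$
$s{\left(j,Z \right)} = \frac{1}{6 + j}$ ($s{\left(j,Z \right)} = \frac{1}{j + 6} = \frac{1}{6 + j}$)
$y{\left(x \right)} = 6 + \frac{1}{x}$ ($y{\left(x \right)} = \frac{1}{\frac{1}{6 + \frac{1}{0 + x}}} = \frac{1}{\frac{1}{6 + \frac{1}{x}}} = 6 + \frac{1}{x}$)
$p{\left(F \right)} = \frac{19}{3}$ ($p{\left(F \right)} = 6 + \frac{1}{5 - 2} = 6 + \frac{1}{3} = \frac{19}{3}$)
$\left(-69 + p{\left(6 \right)}\right)^{2} = \left(-69 + \frac{19}{3}\right)^{2} = \left(- \frac{188}{3}\right)^{2} = \frac{35344}{9}$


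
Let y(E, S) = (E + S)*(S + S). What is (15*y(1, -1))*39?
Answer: 0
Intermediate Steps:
y(E, S) = 2*S*(E + S) (y(E, S) = (E + S)*(2*S) = 2*S*(E + S))
(15*y(1, -1))*39 = (15*(2*(-1)*(1 - 1)))*39 = (15*(2*(-1)*0))*39 = (15*0)*39 = 0*39 = 0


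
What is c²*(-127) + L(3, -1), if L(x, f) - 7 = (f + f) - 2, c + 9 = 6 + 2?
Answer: -124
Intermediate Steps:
c = -1 (c = -9 + (6 + 2) = -9 + 8 = -1)
L(x, f) = 5 + 2*f (L(x, f) = 7 + ((f + f) - 2) = 7 + (2*f - 2) = 7 + (-2 + 2*f) = 5 + 2*f)
c²*(-127) + L(3, -1) = (-1)²*(-127) + (5 + 2*(-1)) = 1*(-127) + (5 - 2) = -127 + 3 = -124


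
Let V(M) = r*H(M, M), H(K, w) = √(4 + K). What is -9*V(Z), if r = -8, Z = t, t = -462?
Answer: 72*I*√458 ≈ 1540.9*I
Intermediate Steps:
Z = -462
V(M) = -8*√(4 + M)
-9*V(Z) = -(-72)*√(4 - 462) = -(-72)*√(-458) = -(-72)*I*√458 = 72*I*√458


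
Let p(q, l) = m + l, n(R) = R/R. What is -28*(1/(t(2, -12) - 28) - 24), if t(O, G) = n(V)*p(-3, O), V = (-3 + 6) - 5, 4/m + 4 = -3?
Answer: 62594/93 ≈ 673.05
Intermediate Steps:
m = -4/7 (m = 4/(-4 - 3) = 4/(-7) = 4*(-⅐) = -4/7 ≈ -0.57143)
V = -2 (V = 3 - 5 = -2)
n(R) = 1
p(q, l) = -4/7 + l
t(O, G) = -4/7 + O (t(O, G) = 1*(-4/7 + O) = -4/7 + O)
-28*(1/(t(2, -12) - 28) - 24) = -28*(1/((-4/7 + 2) - 28) - 24) = -28*(1/(10/7 - 28) - 24) = -28*(1/(-186/7) - 24) = -28*(-7/186 - 24) = -28*(-4471/186) = 62594/93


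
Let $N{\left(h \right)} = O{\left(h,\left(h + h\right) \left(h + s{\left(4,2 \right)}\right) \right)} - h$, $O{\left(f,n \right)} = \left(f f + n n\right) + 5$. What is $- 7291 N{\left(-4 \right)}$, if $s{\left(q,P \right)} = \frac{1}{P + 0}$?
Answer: $-5898419$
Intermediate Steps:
$s{\left(q,P \right)} = \frac{1}{P}$
$O{\left(f,n \right)} = 5 + f^{2} + n^{2}$ ($O{\left(f,n \right)} = \left(f^{2} + n^{2}\right) + 5 = 5 + f^{2} + n^{2}$)
$N{\left(h \right)} = 5 + h^{2} - h + 4 h^{2} \left(\frac{1}{2} + h\right)^{2}$ ($N{\left(h \right)} = \left(5 + h^{2} + \left(\left(h + h\right) \left(h + \frac{1}{2}\right)\right)^{2}\right) - h = \left(5 + h^{2} + \left(2 h \left(h + \frac{1}{2}\right)\right)^{2}\right) - h = \left(5 + h^{2} + \left(2 h \left(\frac{1}{2} + h\right)\right)^{2}\right) - h = \left(5 + h^{2} + 4 h^{2} \left(\frac{1}{2} + h\right)^{2}\right) - h = 5 + h^{2} - h + 4 h^{2} \left(\frac{1}{2} + h\right)^{2}$)
$- 7291 N{\left(-4 \right)} = - 7291 \left(5 + \left(-4\right)^{2} - -4 + \left(-4\right)^{2} \left(1 + 2 \left(-4\right)\right)^{2}\right) = - 7291 \left(5 + 16 + 4 + 16 \left(1 - 8\right)^{2}\right) = - 7291 \left(5 + 16 + 4 + 16 \left(-7\right)^{2}\right) = - 7291 \left(5 + 16 + 4 + 16 \cdot 49\right) = - 7291 \left(5 + 16 + 4 + 784\right) = \left(-7291\right) 809 = -5898419$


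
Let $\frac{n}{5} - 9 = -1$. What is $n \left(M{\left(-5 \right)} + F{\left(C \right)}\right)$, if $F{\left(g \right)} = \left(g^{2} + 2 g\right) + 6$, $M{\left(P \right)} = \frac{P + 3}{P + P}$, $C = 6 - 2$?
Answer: $1208$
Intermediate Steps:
$C = 4$
$n = 40$ ($n = 45 + 5 \left(-1\right) = 45 - 5 = 40$)
$M{\left(P \right)} = \frac{3 + P}{2 P}$
$F{\left(g \right)} = 6 + g^{2} + 2 g$
$n \left(M{\left(-5 \right)} + F{\left(C \right)}\right) = 40 \left(\frac{3 - 5}{2 \left(-5\right)} + \left(6 + 4^{2} + 2 \cdot 4\right)\right) = 40 \left(\frac{1}{2} \left(- \frac{1}{5}\right) \left(-2\right) + \left(6 + 16 + 8\right)\right) = 40 \left(\frac{1}{5} + 30\right) = 40 \cdot \frac{151}{5} = 1208$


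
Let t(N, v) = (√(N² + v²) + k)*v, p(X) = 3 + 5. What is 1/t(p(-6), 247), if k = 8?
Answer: -8/15069223 + √61073/15069223 ≈ 1.5869e-5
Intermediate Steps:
p(X) = 8
t(N, v) = v*(8 + √(N² + v²)) (t(N, v) = (√(N² + v²) + 8)*v = (8 + √(N² + v²))*v = v*(8 + √(N² + v²)))
1/t(p(-6), 247) = 1/(247*(8 + √(8² + 247²))) = 1/(247*(8 + √(64 + 61009))) = 1/(247*(8 + √61073)) = 1/(1976 + 247*√61073)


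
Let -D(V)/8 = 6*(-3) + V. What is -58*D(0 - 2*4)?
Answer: -12064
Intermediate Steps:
D(V) = 144 - 8*V (D(V) = -8*(6*(-3) + V) = -8*(-18 + V) = 144 - 8*V)
-58*D(0 - 2*4) = -58*(144 - 8*(0 - 2*4)) = -58*(144 - 8*(0 - 8)) = -58*(144 - 8*(-8)) = -58*(144 + 64) = -58*208 = -12064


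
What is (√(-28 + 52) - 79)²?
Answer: 6265 - 316*√6 ≈ 5491.0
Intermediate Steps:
(√(-28 + 52) - 79)² = (√24 - 79)² = (2*√6 - 79)² = (-79 + 2*√6)²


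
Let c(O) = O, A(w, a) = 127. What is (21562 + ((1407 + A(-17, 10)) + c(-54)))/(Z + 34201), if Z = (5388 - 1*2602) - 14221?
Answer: 11521/11383 ≈ 1.0121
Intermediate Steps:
Z = -11435 (Z = (5388 - 2602) - 14221 = 2786 - 14221 = -11435)
(21562 + ((1407 + A(-17, 10)) + c(-54)))/(Z + 34201) = (21562 + ((1407 + 127) - 54))/(-11435 + 34201) = (21562 + (1534 - 54))/22766 = (21562 + 1480)*(1/22766) = 23042*(1/22766) = 11521/11383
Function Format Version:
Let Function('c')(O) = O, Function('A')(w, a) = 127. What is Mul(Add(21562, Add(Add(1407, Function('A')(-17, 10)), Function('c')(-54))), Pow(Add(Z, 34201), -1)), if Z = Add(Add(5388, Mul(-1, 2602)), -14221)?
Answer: Rational(11521, 11383) ≈ 1.0121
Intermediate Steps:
Z = -11435 (Z = Add(Add(5388, -2602), -14221) = Add(2786, -14221) = -11435)
Mul(Add(21562, Add(Add(1407, Function('A')(-17, 10)), Function('c')(-54))), Pow(Add(Z, 34201), -1)) = Mul(Add(21562, Add(Add(1407, 127), -54)), Pow(Add(-11435, 34201), -1)) = Mul(Add(21562, Add(1534, -54)), Pow(22766, -1)) = Mul(Add(21562, 1480), Rational(1, 22766)) = Mul(23042, Rational(1, 22766)) = Rational(11521, 11383)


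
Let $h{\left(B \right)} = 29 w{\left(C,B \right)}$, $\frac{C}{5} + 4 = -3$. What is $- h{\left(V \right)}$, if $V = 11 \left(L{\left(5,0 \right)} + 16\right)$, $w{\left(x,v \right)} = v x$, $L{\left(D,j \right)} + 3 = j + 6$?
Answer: $212135$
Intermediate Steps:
$C = -35$ ($C = -20 + 5 \left(-3\right) = -20 - 15 = -35$)
$L{\left(D,j \right)} = 3 + j$ ($L{\left(D,j \right)} = -3 + \left(j + 6\right) = -3 + \left(6 + j\right) = 3 + j$)
$V = 209$ ($V = 11 \left(\left(3 + 0\right) + 16\right) = 11 \left(3 + 16\right) = 11 \cdot 19 = 209$)
$h{\left(B \right)} = - 1015 B$ ($h{\left(B \right)} = 29 B \left(-35\right) = 29 \left(- 35 B\right) = - 1015 B$)
$- h{\left(V \right)} = - \left(-1015\right) 209 = \left(-1\right) \left(-212135\right) = 212135$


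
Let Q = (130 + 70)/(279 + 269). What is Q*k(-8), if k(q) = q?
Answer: -400/137 ≈ -2.9197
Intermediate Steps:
Q = 50/137 (Q = 200/548 = 200*(1/548) = 50/137 ≈ 0.36496)
Q*k(-8) = (50/137)*(-8) = -400/137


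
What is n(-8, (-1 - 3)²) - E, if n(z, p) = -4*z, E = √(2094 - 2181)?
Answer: 32 - I*√87 ≈ 32.0 - 9.3274*I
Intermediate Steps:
E = I*√87 (E = √(-87) = I*√87 ≈ 9.3274*I)
n(-8, (-1 - 3)²) - E = -4*(-8) - I*√87 = 32 - I*√87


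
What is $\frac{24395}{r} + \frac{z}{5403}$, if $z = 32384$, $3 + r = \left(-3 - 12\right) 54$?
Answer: $- \frac{11719777}{488071} \approx -24.012$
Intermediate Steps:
$r = -813$ ($r = -3 + \left(-3 - 12\right) 54 = -3 - 810 = -813$)
$\frac{24395}{r} + \frac{z}{5403} = \frac{24395}{-813} + \frac{32384}{5403} = 24395 \left(- \frac{1}{813}\right) + 32384 \cdot \frac{1}{5403} = - \frac{24395}{813} + \frac{32384}{5403} = - \frac{11719777}{488071}$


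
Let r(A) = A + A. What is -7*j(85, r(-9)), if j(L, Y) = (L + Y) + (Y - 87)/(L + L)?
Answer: -15799/34 ≈ -464.68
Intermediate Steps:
r(A) = 2*A
j(L, Y) = L + Y + (-87 + Y)/(2*L) (j(L, Y) = (L + Y) + (-87 + Y)/((2*L)) = (L + Y) + (-87 + Y)*(1/(2*L)) = (L + Y) + (-87 + Y)/(2*L) = L + Y + (-87 + Y)/(2*L))
-7*j(85, r(-9)) = -7*(-87 + 2*(-9) + 2*85*(85 + 2*(-9)))/(2*85) = -7*(-87 - 18 + 2*85*(85 - 18))/(2*85) = -7*(-87 - 18 + 2*85*67)/(2*85) = -7*(-87 - 18 + 11390)/(2*85) = -7*11285/(2*85) = -7*2257/34 = -15799/34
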